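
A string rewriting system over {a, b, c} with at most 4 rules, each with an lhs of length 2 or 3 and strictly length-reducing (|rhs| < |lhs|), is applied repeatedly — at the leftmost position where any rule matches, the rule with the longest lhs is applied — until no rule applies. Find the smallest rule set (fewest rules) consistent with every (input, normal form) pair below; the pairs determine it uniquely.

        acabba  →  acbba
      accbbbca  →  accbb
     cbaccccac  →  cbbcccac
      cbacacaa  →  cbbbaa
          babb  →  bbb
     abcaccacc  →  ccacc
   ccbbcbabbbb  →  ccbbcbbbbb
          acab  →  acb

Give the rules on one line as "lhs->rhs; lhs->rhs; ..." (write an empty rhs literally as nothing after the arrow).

ab->b; bac->bb; bca->

  | acabba => acbba
  | accbbbca => accbb
  | cbaccccac => cbbcccac
  | cbacacaa => cbbacaa => cbbbaa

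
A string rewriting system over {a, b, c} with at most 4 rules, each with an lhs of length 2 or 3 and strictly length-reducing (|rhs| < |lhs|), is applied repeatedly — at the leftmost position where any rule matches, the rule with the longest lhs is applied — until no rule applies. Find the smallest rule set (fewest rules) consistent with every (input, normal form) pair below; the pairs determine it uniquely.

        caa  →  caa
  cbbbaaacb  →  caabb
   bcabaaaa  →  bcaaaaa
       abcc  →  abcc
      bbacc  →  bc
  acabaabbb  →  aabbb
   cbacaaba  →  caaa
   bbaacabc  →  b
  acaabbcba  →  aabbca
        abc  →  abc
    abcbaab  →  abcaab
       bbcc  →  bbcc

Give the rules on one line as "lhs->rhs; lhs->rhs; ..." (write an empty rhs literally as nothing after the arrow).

ac->b; ba->a; bab->

  | caa
  | cbbbaaacb => cbbaaacb => cbaaacb => caaacb => caabb
  | bcabaaaa => bcaaaaa
  | abcc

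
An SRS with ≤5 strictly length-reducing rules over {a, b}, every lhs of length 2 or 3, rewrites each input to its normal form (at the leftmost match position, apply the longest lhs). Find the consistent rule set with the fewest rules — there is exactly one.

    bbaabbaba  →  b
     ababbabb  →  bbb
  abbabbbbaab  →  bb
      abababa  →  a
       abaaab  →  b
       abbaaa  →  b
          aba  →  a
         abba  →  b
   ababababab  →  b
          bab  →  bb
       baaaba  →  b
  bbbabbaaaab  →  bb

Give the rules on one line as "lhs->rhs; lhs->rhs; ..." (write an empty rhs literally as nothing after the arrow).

  | bbaabbaba => baabbaba => babbaba => bbbaba => bbaba => baba => bba => ba => b
  | ababbabb => abbabb => bbabb => babb => bbb
  | abbabbbbaab => bbabbbbaab => babbbbaab => bbbbbaab => bbbbaab => bbbaab => bbaab => baab => bab => bb
  | abababa => ababa => aba => a

ab->b; aba->a; ba->b; bba->ba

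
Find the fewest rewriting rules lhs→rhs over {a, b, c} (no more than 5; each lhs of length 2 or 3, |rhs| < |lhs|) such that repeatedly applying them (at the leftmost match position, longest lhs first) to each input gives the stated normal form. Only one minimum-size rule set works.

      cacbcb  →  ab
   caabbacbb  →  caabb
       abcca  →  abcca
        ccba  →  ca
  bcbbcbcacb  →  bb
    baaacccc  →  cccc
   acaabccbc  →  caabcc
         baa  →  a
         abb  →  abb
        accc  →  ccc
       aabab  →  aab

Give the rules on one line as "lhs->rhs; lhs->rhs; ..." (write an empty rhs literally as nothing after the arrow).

  | cacbcb => abcb => ab
  | caabbacbb => caabcbb => caabb
  | abcca
  | ccba => ca

ac->c; ba->; cac->a; cb->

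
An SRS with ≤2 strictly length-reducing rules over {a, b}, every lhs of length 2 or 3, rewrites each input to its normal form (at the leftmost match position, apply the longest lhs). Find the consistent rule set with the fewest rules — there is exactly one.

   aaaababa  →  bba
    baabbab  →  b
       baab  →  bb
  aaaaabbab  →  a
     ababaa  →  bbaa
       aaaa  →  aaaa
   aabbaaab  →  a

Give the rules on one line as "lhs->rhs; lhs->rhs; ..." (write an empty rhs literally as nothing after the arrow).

ab->b; bbb->a

  | aaaababa => aaababa => aababa => ababa => baba => bba
  | baabbab => babbab => bbbab => aab => ab => b
  | baab => bab => bb
  | aaaaabbab => aaaabbab => aaabbab => aabbab => abbab => bbab => bbb => a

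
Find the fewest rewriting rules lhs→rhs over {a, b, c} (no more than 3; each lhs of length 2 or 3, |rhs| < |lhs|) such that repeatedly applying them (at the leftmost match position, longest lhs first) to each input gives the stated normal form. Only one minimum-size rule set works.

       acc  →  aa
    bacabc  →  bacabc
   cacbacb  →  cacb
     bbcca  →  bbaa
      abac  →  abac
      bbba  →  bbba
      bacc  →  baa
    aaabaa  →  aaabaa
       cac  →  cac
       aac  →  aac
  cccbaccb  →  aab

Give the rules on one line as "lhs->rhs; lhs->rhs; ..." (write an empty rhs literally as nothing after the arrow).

cba->; cc->a

  | acc => aa
  | bacabc
  | cacbacb => cacb
  | bbcca => bbaa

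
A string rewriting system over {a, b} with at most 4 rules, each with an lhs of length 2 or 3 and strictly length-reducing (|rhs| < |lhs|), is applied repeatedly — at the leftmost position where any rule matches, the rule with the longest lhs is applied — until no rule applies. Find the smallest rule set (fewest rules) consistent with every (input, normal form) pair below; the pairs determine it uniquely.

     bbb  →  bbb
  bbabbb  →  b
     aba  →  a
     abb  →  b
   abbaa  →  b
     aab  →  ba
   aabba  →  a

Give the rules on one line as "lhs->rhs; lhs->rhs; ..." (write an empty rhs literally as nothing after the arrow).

aa->; aab->ba; ab->; bab->aa

  | bbb
  | bbabbb => baabb => bbab => baa => b
  | aba => a
  | abb => b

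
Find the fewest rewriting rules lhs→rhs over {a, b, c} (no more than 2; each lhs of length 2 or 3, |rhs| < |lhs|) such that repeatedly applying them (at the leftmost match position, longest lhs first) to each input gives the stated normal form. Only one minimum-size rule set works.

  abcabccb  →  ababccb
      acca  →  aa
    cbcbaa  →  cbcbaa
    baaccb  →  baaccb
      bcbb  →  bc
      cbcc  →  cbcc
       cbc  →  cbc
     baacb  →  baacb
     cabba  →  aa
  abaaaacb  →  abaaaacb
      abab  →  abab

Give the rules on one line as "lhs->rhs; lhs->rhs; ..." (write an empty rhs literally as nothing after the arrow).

  | abcabccb => ababccb
  | acca => aca => aa
  | cbcbaa
  | baaccb

bb->; ca->a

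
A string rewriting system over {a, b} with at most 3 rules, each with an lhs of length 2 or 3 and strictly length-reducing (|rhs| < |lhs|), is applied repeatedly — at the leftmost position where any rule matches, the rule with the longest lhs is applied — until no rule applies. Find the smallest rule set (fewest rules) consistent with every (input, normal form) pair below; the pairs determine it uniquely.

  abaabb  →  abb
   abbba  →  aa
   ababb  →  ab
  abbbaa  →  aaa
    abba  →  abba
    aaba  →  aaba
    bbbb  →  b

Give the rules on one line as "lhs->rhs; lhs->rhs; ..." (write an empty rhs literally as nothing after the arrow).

  | abaabb => abb
  | abbba => aa
  | ababb => ab
  | abbbaa => aaa

baa->; bab->; bbb->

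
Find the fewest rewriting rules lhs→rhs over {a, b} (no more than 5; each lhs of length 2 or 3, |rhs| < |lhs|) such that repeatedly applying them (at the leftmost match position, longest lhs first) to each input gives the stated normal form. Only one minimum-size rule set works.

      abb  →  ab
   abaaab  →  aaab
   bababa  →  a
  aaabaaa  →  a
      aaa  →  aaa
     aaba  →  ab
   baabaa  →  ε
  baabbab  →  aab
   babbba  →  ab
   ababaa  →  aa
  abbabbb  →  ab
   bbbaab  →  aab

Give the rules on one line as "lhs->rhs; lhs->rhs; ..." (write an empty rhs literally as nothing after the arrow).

  | abb => ab
  | abaaab => bbaab => aaab
  | bababa => bbbba => abba => aba => bb => a
  | aaabaaa => aabbaa => aabaa => abba => aba => bb => a

aba->bb; abb->ab; baa->; bb->a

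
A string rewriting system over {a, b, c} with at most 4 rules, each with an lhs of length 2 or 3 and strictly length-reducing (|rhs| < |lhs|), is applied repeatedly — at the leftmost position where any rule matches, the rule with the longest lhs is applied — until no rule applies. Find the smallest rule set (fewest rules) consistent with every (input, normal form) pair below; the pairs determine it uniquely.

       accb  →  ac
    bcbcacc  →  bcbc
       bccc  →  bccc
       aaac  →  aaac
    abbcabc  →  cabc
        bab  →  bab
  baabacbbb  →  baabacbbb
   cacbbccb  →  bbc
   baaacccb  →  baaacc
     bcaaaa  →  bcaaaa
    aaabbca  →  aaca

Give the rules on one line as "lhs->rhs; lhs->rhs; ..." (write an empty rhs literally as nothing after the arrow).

  | accb => ac
  | bcbcacc => bcbc
  | bccc
  | aaac

abb->; cac->; ccb->c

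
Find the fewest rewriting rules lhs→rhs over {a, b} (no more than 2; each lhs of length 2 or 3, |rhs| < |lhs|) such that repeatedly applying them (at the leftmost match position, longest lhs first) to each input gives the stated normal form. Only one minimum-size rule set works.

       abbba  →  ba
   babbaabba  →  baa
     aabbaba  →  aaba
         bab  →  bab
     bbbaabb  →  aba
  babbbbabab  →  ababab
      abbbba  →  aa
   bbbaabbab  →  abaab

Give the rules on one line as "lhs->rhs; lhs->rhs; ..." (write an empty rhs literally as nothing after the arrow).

  | abbba => ba
  | babbaabba => baabba => baa
  | aabbaba => aaba
  | bab

abb->; bb->a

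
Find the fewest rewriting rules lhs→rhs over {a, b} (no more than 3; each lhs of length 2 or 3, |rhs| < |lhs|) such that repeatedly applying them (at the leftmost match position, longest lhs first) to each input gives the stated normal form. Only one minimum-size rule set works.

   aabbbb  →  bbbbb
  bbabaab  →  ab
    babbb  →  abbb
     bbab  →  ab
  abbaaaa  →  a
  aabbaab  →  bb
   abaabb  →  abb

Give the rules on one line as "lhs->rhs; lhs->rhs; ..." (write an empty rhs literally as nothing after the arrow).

aa->b; ba->a

  | aabbbb => bbbbb
  | bbabaab => babaab => abaab => aaab => bab => ab
  | babbb => abbb
  | bbab => bab => ab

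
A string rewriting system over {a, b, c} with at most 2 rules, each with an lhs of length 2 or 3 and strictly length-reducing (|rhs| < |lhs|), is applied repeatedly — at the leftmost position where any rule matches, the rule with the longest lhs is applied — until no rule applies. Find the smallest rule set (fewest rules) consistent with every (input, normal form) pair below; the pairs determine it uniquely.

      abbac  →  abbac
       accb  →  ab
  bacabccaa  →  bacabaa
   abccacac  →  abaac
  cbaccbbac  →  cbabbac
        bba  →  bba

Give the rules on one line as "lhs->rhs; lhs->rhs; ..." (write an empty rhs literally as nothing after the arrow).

  | abbac
  | accb => ab
  | bacabccaa => bacabaa
  | abccacac => abacac => abaac

cac->ac; cc->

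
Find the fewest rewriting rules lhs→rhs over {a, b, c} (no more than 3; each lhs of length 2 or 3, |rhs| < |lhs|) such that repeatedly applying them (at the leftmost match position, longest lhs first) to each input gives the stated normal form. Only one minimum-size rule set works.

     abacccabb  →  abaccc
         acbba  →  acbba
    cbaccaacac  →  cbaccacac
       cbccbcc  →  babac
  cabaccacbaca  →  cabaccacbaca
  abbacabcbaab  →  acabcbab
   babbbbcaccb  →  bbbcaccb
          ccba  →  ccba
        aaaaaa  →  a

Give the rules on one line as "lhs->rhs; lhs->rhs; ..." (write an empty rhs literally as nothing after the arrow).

aa->a; abb->; cbc->ba

  | abacccabb => abaccc
  | acbba
  | cbaccaacac => cbaccacac
  | cbccbcc => bacbcc => babac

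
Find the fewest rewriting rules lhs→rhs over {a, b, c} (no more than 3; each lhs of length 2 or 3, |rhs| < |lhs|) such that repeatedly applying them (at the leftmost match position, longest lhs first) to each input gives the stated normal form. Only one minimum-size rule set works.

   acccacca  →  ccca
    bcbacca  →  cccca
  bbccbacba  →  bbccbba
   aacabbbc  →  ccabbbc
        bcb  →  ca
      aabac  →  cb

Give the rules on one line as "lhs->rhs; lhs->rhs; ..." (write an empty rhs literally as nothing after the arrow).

  | acccacca => ccacca => ccca
  | bcbacca => caacca => cccca
  | bbccbacba => bbccbba
  | aacabbbc => ccabbbc

aa->c; ac->; bcb->ca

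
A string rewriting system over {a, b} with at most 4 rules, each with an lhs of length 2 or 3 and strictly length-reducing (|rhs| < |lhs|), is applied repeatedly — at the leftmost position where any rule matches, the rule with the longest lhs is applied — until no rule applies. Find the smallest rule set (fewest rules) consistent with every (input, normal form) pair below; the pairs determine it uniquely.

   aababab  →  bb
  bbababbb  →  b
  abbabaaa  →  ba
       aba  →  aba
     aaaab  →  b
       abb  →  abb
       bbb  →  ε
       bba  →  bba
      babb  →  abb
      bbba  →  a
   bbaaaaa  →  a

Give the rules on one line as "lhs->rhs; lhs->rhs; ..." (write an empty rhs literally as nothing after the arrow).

  | aababab => bbabab => babab => abab => aab => bb
  | bbababbb => bababbb => ababbb => aabbb => bbbb => b
  | abbabaaa => ababaaa => aabaaa => bbaaa => ba
  | aba

aa->b; baa->; bab->ab; bbb->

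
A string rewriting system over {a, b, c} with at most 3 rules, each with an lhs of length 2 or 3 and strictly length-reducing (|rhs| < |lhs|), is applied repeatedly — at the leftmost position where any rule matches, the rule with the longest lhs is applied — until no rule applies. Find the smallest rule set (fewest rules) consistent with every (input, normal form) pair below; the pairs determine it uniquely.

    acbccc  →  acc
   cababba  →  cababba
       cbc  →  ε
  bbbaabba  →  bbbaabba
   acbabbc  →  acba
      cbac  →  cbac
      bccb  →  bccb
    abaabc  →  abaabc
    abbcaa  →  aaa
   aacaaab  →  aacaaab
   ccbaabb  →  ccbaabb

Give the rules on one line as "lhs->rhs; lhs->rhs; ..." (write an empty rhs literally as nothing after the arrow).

  | acbccc => acc
  | cababba
  | cbc => ε
  | bbbaabba

bbc->; cbc->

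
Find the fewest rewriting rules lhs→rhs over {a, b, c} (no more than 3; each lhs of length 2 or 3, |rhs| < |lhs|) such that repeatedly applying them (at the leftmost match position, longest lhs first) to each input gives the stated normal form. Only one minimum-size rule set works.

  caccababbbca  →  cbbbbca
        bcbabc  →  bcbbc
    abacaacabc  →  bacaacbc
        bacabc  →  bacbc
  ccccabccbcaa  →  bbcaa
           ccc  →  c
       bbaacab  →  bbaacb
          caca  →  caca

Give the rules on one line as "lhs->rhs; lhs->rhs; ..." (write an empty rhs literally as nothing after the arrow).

  | caccababbbca => caababbbca => cababbbca => cbabbbca => cbbbbca
  | bcbabc => bcbbc
  | abacaacabc => bacaacabc => bacaacbc
  | bacabc => bacbc

ab->b; cc->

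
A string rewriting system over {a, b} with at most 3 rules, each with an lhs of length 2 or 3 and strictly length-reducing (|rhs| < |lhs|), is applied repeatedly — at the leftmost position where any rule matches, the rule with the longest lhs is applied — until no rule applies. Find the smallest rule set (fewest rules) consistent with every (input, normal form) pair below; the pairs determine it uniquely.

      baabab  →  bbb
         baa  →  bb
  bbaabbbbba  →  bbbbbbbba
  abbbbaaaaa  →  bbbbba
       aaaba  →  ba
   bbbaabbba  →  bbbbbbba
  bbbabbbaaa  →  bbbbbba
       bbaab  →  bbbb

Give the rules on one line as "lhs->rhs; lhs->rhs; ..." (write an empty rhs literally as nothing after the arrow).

  | baabab => bbbab => bbb
  | baa => bb
  | bbaabbbbba => bbbbbbbba
  | abbbbaaaaa => bbbaaaaa => bbbbaaa => bbbbba

aa->b; ab->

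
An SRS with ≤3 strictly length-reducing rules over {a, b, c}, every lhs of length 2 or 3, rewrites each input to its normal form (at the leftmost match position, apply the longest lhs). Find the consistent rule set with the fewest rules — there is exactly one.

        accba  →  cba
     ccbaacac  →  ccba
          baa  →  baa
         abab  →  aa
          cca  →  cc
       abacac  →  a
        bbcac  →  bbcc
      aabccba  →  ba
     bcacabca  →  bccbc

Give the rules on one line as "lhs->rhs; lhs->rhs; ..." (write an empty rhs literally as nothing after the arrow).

ab->a; ac->; ca->c

  | accba => cba
  | ccbaacac => ccbaac => ccba
  | baa
  | abab => aab => aa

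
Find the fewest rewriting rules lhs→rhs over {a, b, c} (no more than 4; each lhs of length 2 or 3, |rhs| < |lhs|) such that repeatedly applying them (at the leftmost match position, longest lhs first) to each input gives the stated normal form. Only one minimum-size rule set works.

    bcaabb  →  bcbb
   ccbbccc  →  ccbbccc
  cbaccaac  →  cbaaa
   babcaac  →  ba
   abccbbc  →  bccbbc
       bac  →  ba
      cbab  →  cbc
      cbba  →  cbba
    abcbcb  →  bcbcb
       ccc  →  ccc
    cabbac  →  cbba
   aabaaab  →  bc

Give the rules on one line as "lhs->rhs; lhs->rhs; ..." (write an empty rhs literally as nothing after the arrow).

  | bcaabb => bcabb => bcbb
  | ccbbccc
  | cbaccaac => cbacaac => cbaaac => cbaaa
  | babcaac => bccaac => bac => ba

ab->b; ac->a; bab->bc; cca->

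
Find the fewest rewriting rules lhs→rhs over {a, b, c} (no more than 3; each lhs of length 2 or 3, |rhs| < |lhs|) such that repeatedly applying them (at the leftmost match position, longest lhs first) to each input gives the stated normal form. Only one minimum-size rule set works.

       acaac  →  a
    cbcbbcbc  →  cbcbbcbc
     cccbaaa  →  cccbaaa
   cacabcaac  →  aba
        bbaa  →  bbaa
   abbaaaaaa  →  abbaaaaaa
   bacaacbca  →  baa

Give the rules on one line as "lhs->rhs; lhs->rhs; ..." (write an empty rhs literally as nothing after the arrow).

  | acaac => aac => a
  | cbcbbcbc
  | cccbaaa
  | cacabcaac => acabcaac => abcaac => abaac => aba

ac->; acb->a; ca->a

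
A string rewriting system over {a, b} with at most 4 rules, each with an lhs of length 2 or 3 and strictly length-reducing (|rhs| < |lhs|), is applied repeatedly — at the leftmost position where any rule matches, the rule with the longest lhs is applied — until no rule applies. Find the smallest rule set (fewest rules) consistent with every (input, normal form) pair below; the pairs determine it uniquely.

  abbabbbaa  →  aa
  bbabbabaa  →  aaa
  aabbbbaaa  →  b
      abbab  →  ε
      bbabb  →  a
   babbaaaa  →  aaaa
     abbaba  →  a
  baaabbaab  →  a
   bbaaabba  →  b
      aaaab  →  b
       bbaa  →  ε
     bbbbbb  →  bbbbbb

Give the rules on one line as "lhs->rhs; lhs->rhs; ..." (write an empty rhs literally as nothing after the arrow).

  | abbabbbaa => bbabbbaa => babbaa => abaa => aa
  | bbabbabaa => bababaa => aabaa => aaa
  | aabbbbaaa => abbbbaaa => bbbbaaa => bbbaa => bba => b
  | abbab => bbab => ba => ε

ab->b; aba->a; ba->; bab->a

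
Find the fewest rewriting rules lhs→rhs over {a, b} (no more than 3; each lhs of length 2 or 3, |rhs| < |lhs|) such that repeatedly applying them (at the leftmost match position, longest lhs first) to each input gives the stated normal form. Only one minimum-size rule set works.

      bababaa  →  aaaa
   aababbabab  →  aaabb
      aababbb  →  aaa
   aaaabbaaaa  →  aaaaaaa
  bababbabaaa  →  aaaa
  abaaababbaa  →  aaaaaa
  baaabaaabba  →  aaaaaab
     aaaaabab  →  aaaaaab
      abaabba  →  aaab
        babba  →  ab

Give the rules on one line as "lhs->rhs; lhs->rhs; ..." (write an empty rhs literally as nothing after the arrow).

ba->a; bba->b; bbb->

  | bababaa => ababaa => aabaa => aaaa
  | aababbabab => aaabbabab => aaabbab => aaabb
  | aababbb => aaabbb => aaa
  | aaaabbaaaa => aaaabaaa => aaaaaaa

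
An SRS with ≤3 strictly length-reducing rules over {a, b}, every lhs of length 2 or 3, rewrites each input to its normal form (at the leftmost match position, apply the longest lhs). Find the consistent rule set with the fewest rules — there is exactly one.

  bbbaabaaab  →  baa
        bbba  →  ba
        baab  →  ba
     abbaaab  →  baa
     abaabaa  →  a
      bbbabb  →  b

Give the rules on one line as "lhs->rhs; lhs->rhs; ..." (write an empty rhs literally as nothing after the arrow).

ab->; aba->; bb->b

  | bbbaabaaab => bbaabaaab => baabaaab => baaab => baa
  | bbba => bba => ba
  | baab => ba
  | abbaaab => baaab => baa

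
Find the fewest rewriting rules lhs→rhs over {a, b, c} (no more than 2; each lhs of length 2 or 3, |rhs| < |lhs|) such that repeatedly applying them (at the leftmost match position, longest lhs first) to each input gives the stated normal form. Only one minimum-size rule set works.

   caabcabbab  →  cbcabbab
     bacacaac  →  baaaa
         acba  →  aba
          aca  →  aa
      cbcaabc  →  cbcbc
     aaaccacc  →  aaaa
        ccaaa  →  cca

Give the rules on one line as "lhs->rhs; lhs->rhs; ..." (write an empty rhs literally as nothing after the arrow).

ac->a; caa->c

  | caabcabbab => cbcabbab
  | bacacaac => baacaac => baaaac => baaaa
  | acba => aba
  | aca => aa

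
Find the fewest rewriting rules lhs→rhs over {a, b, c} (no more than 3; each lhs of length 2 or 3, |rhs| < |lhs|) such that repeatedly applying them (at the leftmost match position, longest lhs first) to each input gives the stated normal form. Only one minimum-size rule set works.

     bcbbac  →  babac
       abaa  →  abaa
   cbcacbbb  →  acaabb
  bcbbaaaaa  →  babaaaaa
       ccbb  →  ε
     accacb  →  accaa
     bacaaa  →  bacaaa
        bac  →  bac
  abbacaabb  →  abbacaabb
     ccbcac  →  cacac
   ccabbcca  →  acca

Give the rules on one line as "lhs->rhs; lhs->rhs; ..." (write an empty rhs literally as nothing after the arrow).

cab->; cb->a

  | bcbbac => babac
  | abaa
  | cbcacbbb => acacbbb => acaabb
  | bcbbaaaaa => babaaaaa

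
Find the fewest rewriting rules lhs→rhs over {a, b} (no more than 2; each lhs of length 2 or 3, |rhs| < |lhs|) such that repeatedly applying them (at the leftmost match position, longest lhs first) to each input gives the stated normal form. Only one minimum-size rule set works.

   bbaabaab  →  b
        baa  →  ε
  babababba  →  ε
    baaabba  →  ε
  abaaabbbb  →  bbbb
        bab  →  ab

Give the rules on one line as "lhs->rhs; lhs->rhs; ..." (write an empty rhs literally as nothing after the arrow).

  | bbaabaab => baabaab => aabaab => baab => aab => b
  | baa => aa => ε
  | babababba => abababba => aababba => babba => abba => aba => aa => ε
  | baaabba => aaabba => abba => aba => aa => ε

aa->; ba->a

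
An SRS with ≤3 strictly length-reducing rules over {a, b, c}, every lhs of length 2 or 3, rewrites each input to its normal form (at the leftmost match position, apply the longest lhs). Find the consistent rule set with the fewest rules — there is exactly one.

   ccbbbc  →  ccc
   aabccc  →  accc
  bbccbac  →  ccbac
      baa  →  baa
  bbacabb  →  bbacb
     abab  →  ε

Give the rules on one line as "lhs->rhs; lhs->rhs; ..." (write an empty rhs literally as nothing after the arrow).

  | ccbbbc => ccbbc => ccbc => ccc
  | aabccc => accc
  | bbccbac => bccbac => ccbac
  | baa

ab->; bc->c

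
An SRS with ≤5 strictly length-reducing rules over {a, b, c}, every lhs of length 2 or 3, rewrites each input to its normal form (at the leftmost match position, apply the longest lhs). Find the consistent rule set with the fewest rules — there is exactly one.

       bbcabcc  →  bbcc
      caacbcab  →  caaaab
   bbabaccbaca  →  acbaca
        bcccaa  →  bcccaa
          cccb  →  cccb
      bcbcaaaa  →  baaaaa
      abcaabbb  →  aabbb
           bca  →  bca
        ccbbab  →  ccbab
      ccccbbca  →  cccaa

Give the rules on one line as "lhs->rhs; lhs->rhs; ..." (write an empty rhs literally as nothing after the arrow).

abc->; bba->ab; cbb->cb; cbc->a

  | bbcabcc => bbcc
  | caacbcab => caaaab
  | bbabaccbaca => abbaccbaca => aabccbaca => acbaca
  | bcccaa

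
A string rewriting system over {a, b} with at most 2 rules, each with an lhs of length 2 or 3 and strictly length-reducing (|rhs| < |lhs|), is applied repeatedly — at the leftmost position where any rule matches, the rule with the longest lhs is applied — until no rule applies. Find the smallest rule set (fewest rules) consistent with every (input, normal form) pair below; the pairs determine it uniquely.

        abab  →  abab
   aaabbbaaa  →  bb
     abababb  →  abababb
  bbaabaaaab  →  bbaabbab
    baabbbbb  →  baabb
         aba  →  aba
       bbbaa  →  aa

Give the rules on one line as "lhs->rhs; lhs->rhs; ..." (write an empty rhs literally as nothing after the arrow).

  | abab
  | aaabbbaaa => bbbbaaa => baaa => bb
  | abababb
  | bbaabaaaab => bbaabbab

aaa->b; bbb->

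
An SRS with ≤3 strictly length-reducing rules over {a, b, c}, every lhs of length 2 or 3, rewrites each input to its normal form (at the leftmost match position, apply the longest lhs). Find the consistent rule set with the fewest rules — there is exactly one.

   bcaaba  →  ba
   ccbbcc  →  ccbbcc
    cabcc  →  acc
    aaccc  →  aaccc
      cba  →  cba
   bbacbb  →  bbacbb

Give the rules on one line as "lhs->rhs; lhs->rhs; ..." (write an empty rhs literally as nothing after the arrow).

aba->b; cab->a

  | bcaaba => bcab => ba
  | ccbbcc
  | cabcc => acc
  | aaccc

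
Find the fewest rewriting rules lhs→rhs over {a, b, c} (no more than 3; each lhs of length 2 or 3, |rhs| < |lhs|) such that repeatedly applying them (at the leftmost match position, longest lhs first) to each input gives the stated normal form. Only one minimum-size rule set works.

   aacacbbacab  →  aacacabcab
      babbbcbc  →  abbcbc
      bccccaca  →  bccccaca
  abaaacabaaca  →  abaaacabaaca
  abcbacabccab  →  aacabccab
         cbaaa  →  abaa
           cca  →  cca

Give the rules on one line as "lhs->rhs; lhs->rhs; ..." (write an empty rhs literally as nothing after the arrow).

  | aacacbbacab => aacacabcab
  | babbbcbc => abbcbc
  | bccccaca
  | abaaacabaaca

bab->a; bba->ab; cba->ab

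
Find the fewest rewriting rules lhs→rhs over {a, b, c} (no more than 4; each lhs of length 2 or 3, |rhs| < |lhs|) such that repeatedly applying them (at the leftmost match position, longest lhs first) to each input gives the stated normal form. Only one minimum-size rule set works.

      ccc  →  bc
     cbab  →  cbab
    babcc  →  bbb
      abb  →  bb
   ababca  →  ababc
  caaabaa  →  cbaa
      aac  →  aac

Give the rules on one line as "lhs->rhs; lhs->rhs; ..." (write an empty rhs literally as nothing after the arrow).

abb->bb; ca->c; cc->b

  | ccc => bc
  | cbab
  | babcc => babb => bbb
  | abb => bb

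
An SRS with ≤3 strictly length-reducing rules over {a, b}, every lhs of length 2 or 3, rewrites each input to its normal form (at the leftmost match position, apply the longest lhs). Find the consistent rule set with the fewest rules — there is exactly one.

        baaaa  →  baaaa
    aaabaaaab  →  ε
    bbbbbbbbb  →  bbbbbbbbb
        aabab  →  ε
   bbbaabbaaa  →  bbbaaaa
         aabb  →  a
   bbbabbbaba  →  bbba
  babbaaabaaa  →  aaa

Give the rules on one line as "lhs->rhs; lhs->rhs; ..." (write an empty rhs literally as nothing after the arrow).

  | baaaa
  | aaabaaaab => aabaaaab => abaaaab => baaaab => baaab => baab => bab => ε
  | bbbbbbbbb
  | aabab => abab => bab => ε

ab->b; abb->; bab->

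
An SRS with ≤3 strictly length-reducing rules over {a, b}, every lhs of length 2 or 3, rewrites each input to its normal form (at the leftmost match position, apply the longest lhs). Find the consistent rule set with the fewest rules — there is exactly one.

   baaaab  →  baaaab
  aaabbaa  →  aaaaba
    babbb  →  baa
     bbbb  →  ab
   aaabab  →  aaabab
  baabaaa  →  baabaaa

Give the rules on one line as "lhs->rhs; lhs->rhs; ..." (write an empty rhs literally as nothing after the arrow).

bba->ab; bbb->a

  | baaaab
  | aaabbaa => aaaaba
  | babbb => baa
  | bbbb => ab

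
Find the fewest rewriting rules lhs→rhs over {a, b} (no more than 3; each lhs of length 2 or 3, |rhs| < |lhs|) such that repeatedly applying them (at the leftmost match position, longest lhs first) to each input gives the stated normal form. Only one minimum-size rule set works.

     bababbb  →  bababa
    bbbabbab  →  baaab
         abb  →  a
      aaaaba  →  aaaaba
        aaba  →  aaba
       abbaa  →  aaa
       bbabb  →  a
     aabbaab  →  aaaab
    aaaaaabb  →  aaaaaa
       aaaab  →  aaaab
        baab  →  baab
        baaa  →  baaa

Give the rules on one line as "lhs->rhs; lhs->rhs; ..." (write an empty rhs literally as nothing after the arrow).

bb->; bbb->ba

  | bababbb => bababa
  | bbbabbab => baabbab => baaab
  | abb => a
  | aaaaba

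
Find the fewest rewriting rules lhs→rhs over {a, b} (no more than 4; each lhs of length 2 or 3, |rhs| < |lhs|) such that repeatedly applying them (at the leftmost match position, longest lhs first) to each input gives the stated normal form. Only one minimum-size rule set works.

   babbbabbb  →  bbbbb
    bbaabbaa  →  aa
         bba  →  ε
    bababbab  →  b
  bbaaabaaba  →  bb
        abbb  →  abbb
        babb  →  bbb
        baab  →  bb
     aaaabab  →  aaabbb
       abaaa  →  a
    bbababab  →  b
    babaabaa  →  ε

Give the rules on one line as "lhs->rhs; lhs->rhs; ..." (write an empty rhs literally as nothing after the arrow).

  | babbbabbb => bbbbabbb => bbbbb
  | bbaabbaa => abbaa => aa
  | bba => ε
  | bababbab => bbabbab => bbab => b

aba->bb; ba->b; bba->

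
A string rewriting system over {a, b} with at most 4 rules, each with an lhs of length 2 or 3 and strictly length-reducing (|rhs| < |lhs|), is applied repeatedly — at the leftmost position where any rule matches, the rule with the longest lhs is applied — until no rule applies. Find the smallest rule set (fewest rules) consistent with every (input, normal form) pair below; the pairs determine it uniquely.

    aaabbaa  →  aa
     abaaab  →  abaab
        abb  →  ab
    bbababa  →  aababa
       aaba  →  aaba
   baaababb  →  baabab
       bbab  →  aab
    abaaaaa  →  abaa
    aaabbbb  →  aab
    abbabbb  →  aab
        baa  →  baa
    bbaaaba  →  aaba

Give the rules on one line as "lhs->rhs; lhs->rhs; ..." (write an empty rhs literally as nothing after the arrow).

aaa->aa; bb->b; bba->aa

  | aaabbaa => aabbaa => aaaaa => aaaa => aaa => aa
  | abaaab => abaab
  | abb => ab
  | bbababa => aababa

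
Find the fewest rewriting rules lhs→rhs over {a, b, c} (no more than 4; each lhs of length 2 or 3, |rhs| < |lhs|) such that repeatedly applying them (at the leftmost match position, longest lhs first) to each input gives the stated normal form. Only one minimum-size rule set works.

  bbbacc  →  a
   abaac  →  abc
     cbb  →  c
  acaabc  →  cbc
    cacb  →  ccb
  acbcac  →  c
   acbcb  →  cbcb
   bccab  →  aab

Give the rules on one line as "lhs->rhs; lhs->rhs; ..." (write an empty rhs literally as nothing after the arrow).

  | bbbacc => bacc => bcc => a
  | abaac => abac => abc
  | cbb => c
  | acaabc => caabc => cabc => cbc

ac->c; bb->; bcc->a; ca->c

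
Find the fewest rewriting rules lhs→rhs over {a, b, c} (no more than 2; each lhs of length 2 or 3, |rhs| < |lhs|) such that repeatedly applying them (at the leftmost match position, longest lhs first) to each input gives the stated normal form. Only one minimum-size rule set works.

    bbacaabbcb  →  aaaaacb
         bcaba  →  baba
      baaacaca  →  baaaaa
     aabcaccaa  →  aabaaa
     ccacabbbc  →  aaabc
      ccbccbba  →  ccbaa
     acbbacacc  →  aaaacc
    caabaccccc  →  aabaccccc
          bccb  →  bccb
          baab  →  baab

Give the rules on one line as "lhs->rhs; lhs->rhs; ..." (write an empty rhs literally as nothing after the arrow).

  | bbacaabbcb => aacaabbcb => aaaabbcb => aaaaacb
  | bcaba => baba
  | baaacaca => baaaaca => baaaaa
  | aabcaccaa => aabaccaa => aabacaa => aabaaa

bb->a; ca->a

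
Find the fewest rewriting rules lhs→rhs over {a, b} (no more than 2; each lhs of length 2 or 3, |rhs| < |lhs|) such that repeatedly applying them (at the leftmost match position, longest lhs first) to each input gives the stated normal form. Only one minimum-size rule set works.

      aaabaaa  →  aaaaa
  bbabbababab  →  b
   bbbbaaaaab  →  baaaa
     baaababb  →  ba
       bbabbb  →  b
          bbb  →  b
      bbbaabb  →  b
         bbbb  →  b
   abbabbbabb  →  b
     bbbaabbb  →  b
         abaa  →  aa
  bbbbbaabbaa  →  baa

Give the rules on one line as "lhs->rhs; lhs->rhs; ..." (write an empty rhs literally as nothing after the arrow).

  | aaabaaa => aaaaa
  | bbabbababab => babbababab => bbababab => bababab => babab => bab => b
  | bbbbaaaaab => bbbaaaaab => bbaaaaab => baaaaab => baaaa
  | baaababb => baaabb => baab => ba

ab->; bb->b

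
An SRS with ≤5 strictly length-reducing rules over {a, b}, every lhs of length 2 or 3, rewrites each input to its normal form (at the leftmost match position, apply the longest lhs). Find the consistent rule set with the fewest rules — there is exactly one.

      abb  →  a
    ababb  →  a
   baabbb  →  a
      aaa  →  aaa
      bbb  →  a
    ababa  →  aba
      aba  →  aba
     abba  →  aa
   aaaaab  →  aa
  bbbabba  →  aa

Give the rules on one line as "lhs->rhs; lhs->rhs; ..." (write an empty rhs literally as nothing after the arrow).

  | abb => a
  | ababb => abb => a
  | baabbb => bbbbb => abb => a
  | aaa

aab->bb; bab->b; bb->; bbb->a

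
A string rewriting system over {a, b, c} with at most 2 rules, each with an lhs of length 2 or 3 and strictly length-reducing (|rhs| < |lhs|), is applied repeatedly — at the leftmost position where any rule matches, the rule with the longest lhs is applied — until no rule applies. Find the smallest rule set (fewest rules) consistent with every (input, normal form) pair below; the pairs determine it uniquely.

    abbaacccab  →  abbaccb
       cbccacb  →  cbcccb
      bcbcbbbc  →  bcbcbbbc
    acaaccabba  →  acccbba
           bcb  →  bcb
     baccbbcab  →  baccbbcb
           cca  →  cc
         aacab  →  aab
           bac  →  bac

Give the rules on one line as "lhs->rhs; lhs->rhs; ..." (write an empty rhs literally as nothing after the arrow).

  | abbaacccab => abbaccab => abbaccb
  | cbccacb => cbcccb
  | bcbcbbbc
  | acaaccabba => acaccabba => acccabba => acccbba

aac->a; ca->c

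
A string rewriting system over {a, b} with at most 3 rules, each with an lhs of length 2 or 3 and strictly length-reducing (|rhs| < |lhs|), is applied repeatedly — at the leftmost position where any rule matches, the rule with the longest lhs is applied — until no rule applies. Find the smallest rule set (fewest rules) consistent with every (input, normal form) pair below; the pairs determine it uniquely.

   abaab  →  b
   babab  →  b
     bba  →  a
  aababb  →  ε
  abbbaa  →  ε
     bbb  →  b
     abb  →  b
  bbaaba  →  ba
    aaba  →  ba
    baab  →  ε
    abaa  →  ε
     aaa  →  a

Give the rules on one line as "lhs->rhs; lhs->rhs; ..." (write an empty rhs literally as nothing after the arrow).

aa->; ab->; bb->

  | abaab => aab => b
  | babab => bab => b
  | bba => a
  | aababb => babb => bb => ε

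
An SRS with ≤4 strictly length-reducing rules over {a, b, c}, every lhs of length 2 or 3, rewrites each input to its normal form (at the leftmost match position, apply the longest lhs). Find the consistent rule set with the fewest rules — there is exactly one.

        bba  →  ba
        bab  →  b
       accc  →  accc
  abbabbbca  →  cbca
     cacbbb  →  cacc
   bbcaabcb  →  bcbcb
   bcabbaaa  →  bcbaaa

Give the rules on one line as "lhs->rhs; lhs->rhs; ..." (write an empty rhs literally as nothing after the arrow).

  | bba => ba
  | bab => bb => b
  | accc
  | abbabbbca => bbabbbca => babbbca => bbbbca => cbca

ab->b; bb->b; bbb->c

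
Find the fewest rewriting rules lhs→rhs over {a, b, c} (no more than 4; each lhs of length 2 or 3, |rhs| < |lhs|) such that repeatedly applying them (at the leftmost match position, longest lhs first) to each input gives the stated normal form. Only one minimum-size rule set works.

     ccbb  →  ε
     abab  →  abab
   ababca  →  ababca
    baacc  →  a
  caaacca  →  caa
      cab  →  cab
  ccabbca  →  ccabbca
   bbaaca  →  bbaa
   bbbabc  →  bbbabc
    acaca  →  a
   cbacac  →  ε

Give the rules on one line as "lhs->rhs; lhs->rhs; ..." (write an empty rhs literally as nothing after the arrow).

  | ccbb => cb => ε
  | abab
  | ababca
  | baacc => bac => a

ac->; bac->a; cb->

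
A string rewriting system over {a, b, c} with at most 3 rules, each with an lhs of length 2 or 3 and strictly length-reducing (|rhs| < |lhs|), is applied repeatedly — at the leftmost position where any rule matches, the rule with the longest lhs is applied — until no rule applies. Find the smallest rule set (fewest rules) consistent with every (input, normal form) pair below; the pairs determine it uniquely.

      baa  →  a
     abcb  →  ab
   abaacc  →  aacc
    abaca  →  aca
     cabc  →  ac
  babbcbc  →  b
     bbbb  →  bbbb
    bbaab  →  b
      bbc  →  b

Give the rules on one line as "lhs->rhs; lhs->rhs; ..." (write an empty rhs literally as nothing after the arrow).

  | baa => a
  | abcb => ab
  | abaacc => aacc
  | abaca => aca

ba->; bc->; cab->a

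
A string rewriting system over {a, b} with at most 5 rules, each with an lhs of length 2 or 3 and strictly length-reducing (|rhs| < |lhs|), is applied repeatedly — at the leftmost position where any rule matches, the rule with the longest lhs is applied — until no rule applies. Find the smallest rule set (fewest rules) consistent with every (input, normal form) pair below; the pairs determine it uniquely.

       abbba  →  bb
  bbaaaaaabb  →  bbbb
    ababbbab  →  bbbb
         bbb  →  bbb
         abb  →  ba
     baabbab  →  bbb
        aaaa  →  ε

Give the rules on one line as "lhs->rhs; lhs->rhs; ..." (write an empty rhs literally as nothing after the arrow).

  | abbba => baba => bb
  | bbaaaaaabb => bbaaaabb => bbaabb => bbbb
  | ababbbab => bbbbab => bbbb
  | bbb

aa->; ab->; aba->b; abb->ba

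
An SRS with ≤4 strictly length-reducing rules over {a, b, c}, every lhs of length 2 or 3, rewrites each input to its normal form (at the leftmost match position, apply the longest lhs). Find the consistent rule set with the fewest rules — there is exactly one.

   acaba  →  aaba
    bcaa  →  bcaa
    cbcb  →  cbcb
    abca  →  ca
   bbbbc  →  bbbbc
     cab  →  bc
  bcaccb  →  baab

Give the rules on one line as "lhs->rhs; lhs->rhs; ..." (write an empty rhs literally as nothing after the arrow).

  | acaba => aaba
  | bcaa
  | cbcb
  | abca => ca

abc->c; ac->a; cab->bc; cac->aa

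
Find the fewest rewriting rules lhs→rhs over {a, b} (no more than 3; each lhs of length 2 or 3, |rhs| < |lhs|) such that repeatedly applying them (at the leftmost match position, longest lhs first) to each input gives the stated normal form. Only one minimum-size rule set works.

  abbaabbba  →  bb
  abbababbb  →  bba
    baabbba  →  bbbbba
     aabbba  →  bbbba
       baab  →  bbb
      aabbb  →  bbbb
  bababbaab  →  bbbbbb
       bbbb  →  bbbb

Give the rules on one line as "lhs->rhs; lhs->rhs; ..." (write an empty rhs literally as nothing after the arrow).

  | abbaabbba => abaabbba => aaabbba => babbba => babba => baba => baa => bb
  | abbababbb => abababbb => aababbb => bbabbb => bbabb => bbab => bba
  | baabbba => bbbbba
  | aabbba => bbbba

aa->b; ab->a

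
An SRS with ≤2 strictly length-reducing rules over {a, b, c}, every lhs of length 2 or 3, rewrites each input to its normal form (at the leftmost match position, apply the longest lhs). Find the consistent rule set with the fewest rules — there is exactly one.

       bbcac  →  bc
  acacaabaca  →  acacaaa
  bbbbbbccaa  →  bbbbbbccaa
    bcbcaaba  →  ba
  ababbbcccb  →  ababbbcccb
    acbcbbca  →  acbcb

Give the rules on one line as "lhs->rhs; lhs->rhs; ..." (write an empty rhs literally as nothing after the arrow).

  | bbcac => bc
  | acacaabaca => acacaaa
  | bbbbbbccaa
  | bcbcaaba => bcaba => ba

bac->; bca->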